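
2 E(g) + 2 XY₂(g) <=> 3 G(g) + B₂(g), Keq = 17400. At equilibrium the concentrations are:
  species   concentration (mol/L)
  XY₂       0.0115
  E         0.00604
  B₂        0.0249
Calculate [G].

At equilibrium, Keq = [G]³·[B₂] / ([E]²·[XY₂]²) = 17400.
([G])³·(0.0249) / ((0.00604)²·(0.0115)²) = 17400
[G]³ = 0.00337 ⇒ [G] = 0.150 mol/L

[G] = 0.150 mol/L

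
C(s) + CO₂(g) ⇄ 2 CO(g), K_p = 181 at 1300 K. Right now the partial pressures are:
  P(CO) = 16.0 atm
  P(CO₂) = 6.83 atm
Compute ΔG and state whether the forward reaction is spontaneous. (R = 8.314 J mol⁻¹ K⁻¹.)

ΔG = -17.0 kJ/mol; the forward reaction is spontaneous

(C is a pure solid — omitted from Q_p.)
Q_p = P(CO)² / P(CO₂) = (16.0)² / (6.83) = 37.5
ΔG = RT ln(Q_p/K_p) = (8.314 J mol⁻¹ K⁻¹)(1300 K) × ln(37.5/181)
   = (10.81 kJ/mol)(-1.574) = -17.0 kJ/mol
ΔG < 0, so the forward reaction is spontaneous (proceeds forward).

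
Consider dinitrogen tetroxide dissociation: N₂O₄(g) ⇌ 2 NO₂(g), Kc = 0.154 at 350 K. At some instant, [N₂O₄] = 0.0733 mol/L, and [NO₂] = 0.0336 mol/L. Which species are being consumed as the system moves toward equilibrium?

Qc = [NO₂]² / [N₂O₄] = (0.0336)² / (0.0733) = 0.0154
Qc = 0.0154 < Kc = 0.154: net forward reaction.

N₂O₄ (reactants)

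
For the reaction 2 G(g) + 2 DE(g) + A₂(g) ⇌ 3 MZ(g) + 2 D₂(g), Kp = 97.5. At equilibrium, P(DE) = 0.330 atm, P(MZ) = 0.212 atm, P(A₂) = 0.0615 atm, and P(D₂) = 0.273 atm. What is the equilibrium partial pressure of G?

P(G) = 0.0330 atm

At equilibrium, Kp = P(MZ)³·P(D₂)² / (P(G)²·P(DE)²·P(A₂)) = 97.5.
(0.212)³·(0.273)² / ((P(G))²·(0.330)²·(0.0615)) = 97.5
P(G)² = 0.00109 ⇒ P(G) = 0.0330 atm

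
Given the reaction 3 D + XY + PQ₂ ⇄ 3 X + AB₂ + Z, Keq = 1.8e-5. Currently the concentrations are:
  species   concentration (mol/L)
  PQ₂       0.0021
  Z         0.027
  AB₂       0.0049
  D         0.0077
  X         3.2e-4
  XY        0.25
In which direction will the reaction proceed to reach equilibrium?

Q = [X]³·[AB₂]·[Z] / ([D]³·[XY]·[PQ₂]) = (3.2e-4)³·(0.0049)·(0.027) / ((0.0077)³·(0.25)·(0.0021)) = 1.8e-5
Q = 1.8e-5 = Keq, so the system is already at equilibrium.

at equilibrium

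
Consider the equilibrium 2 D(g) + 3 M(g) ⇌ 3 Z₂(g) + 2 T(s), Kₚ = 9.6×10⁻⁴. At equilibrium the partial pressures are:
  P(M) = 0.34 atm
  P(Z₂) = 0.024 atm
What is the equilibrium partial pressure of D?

P(D) = 0.61 atm

(T is a pure solid — omitted from Kₚ.)
At equilibrium, Kₚ = P(Z₂)³ / (P(D)²·P(M)³) = 9.6×10⁻⁴.
(0.024)³ / ((P(D))²·(0.34)³) = 9.6×10⁻⁴
P(D)² = 0.366 ⇒ P(D) = 0.61 atm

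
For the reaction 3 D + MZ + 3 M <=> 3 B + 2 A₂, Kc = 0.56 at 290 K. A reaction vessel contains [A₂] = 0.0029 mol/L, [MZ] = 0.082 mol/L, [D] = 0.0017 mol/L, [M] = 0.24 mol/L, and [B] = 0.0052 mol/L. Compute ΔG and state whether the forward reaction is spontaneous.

Qc = [B]³·[A₂]² / ([D]³·[MZ]·[M]³) = (0.0052)³·(0.0029)² / ((0.0017)³·(0.082)·(0.24)³) = 0.212
ΔG = RT ln(Qc/Kc) = (8.314 J mol⁻¹ K⁻¹)(290 K) × ln(0.212/0.56)
   = (2.411 kJ/mol)(-0.9714) = -2.34 kJ/mol
ΔG < 0, so the forward reaction is spontaneous (proceeds forward).

ΔG = -2.34 kJ/mol; the forward reaction is spontaneous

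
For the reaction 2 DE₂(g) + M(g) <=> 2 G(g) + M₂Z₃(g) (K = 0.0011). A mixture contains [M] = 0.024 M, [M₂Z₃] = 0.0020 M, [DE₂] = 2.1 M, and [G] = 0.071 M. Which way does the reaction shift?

to the right

Q = [G]²·[M₂Z₃] / ([DE₂]²·[M]) = (0.071)²·(0.0020) / ((2.1)²·(0.024)) = 9.5e-5
Q = 9.5e-5 < K = 0.0011, so the forward reaction proceeds.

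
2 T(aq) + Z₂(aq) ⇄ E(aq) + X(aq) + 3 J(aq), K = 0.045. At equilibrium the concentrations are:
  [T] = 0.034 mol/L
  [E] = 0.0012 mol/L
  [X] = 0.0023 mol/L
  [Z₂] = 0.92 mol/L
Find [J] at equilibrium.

At equilibrium, K = [E]·[X]·[J]³ / ([T]²·[Z₂]) = 0.045.
(0.0012)·(0.0023)·([J])³ / ((0.034)²·(0.92)) = 0.045
[J]³ = 17.3 ⇒ [J] = 2.6 mol/L

[J] = 2.6 mol/L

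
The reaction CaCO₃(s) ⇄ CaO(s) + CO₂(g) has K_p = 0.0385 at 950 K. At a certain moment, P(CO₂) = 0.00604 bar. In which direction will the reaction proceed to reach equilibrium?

in the forward direction

(CaCO₃, CaO are pure solids — omitted from Q_p.)
Q_p = P(CO₂) = 0.00604
Q_p = 0.00604 < K_p = 0.0385, so the forward reaction proceeds.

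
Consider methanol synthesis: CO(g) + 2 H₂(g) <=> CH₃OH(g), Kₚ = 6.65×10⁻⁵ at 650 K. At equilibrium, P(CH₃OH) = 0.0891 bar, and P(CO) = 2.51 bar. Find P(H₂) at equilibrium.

At equilibrium, Kₚ = P(CH₃OH) / (P(CO)·P(H₂)²) = 6.65×10⁻⁵.
(0.0891) / ((2.51)·(P(H₂))²) = 6.65×10⁻⁵
P(H₂)² = 534 ⇒ P(H₂) = 23.1 bar

P(H₂) = 23.1 bar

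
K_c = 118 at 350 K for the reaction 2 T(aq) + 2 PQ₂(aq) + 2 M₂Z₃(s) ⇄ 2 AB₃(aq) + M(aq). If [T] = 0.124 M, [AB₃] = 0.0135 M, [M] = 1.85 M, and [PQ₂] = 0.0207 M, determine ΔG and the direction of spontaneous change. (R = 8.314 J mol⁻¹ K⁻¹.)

(M₂Z₃ is a pure solid — omitted from Q_c.)
Q_c = [AB₃]²·[M] / ([T]²·[PQ₂]²) = (0.0135)²·(1.85) / ((0.124)²·(0.0207)²) = 51.2
ΔG = RT ln(Q_c/K_c) = (8.314 J mol⁻¹ K⁻¹)(350 K) × ln(51.2/118)
   = (2.910 kJ/mol)(-0.8349) = -2.43 kJ/mol
ΔG < 0, so the forward reaction is spontaneous (proceeds forward).

ΔG = -2.43 kJ/mol; the forward reaction is spontaneous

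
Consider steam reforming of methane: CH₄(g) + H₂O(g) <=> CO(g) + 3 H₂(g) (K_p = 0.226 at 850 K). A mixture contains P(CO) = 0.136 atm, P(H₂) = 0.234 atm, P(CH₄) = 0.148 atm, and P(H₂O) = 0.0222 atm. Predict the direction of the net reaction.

Q_p = P(CO)·P(H₂)³ / (P(CH₄)·P(H₂O)) = (0.136)·(0.234)³ / ((0.148)·(0.0222)) = 0.530
Q_p = 0.530 > K_p = 0.226, so the reverse reaction proceeds.

reverse (toward reactants)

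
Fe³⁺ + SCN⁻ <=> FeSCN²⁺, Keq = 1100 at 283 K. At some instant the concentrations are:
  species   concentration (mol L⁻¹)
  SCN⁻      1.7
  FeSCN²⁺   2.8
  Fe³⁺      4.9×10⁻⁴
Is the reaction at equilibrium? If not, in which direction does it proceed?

toward reactants

Q = [FeSCN²⁺] / ([Fe³⁺]·[SCN⁻]) = (2.8) / ((4.9×10⁻⁴)·(1.7)) = 3400
Q = 3400 > Keq = 1100, so the reverse reaction proceeds.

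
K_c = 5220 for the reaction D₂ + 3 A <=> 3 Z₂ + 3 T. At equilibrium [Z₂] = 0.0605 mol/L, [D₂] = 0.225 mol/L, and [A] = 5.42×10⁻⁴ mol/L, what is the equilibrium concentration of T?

[T] = 0.0945 mol/L

At equilibrium, K_c = [Z₂]³·[T]³ / ([D₂]·[A]³) = 5220.
(0.0605)³·([T])³ / ((0.225)·(5.42×10⁻⁴)³) = 5220
[T]³ = 8.44×10⁻⁴ ⇒ [T] = 0.0945 mol/L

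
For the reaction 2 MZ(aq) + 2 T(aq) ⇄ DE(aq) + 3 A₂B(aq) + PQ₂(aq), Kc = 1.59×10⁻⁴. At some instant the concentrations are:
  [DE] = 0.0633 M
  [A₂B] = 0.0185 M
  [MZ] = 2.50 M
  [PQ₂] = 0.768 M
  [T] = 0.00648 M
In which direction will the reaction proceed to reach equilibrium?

toward reactants

Qc = [DE]·[A₂B]³·[PQ₂] / ([MZ]²·[T]²) = (0.0633)·(0.0185)³·(0.768) / ((2.50)²·(0.00648)²) = 0.00117
Qc = 0.00117 > Kc = 1.59×10⁻⁴, so the reverse reaction proceeds.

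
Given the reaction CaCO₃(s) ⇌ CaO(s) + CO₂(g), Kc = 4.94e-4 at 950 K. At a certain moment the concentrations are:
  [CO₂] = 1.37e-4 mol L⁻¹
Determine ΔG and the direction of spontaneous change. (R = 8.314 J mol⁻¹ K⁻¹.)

ΔG = -10.1 kJ/mol; the forward reaction is spontaneous

(CaCO₃, CaO are pure solids — omitted from Qc.)
Qc = [CO₂] = 1.37e-4
ΔG = RT ln(Qc/Kc) = (8.314 J mol⁻¹ K⁻¹)(950 K) × ln(1.37e-4/4.94e-4)
   = (7.898 kJ/mol)(-1.283) = -10.1 kJ/mol
ΔG < 0, so the forward reaction is spontaneous (proceeds forward).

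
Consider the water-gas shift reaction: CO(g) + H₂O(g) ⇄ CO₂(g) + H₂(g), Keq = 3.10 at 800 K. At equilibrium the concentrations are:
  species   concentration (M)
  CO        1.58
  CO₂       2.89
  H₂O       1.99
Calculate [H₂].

[H₂] = 3.37 M

At equilibrium, Keq = [CO₂]·[H₂] / ([CO]·[H₂O]) = 3.10.
(2.89)·([H₂]) / ((1.58)·(1.99)) = 3.10
[H₂] = 3.37 M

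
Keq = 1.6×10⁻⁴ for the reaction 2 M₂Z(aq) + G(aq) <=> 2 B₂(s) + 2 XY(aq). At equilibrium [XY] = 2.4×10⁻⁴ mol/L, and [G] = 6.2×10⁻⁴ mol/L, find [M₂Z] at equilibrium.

[M₂Z] = 0.76 mol/L

(B₂ is a pure solid — omitted from Keq.)
At equilibrium, Keq = [XY]² / ([M₂Z]²·[G]) = 1.6×10⁻⁴.
(2.4×10⁻⁴)² / (([M₂Z])²·(6.2×10⁻⁴)) = 1.6×10⁻⁴
[M₂Z]² = 0.581 ⇒ [M₂Z] = 0.76 mol/L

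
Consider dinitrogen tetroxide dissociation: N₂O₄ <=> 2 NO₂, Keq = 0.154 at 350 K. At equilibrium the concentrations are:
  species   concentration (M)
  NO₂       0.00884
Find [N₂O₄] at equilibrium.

[N₂O₄] = 5.07×10⁻⁴ M

At equilibrium, Keq = [NO₂]² / [N₂O₄] = 0.154.
(0.00884)² / ([N₂O₄]) = 0.154
[N₂O₄] = 5.07×10⁻⁴ M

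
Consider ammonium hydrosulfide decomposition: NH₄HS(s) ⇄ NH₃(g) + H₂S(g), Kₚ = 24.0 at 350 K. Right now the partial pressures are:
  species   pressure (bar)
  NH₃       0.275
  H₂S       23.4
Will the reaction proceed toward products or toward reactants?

to the right

(NH₄HS is a pure solid — omitted from Qₚ.)
Qₚ = P(NH₃)·P(H₂S) = (0.275)·(23.4) = 6.44
Qₚ = 6.44 < Kₚ = 24.0, so the forward reaction proceeds.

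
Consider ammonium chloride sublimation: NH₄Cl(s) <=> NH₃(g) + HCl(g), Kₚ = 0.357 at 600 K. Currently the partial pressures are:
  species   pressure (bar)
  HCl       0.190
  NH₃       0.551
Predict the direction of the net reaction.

toward products

(NH₄Cl is a pure solid — omitted from Qₚ.)
Qₚ = P(NH₃)·P(HCl) = (0.551)·(0.190) = 0.105
Qₚ = 0.105 < Kₚ = 0.357, so the forward reaction proceeds.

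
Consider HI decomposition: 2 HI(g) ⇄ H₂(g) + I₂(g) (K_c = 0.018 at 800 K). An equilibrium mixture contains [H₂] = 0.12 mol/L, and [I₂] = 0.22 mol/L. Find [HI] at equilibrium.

At equilibrium, K_c = [H₂]·[I₂] / [HI]² = 0.018.
(0.12)·(0.22) / ([HI])² = 0.018
[HI]² = 1.47 ⇒ [HI] = 1.2 mol/L

[HI] = 1.2 mol/L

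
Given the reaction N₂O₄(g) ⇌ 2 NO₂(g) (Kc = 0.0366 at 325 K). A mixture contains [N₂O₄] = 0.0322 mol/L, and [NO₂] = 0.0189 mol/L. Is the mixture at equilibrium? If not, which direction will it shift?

Qc = [NO₂]² / [N₂O₄] = (0.0189)² / (0.0322) = 0.0111
Qc = 0.0111 < Kc = 0.0366: net forward reaction.

no; Q < K, reaction proceeds forward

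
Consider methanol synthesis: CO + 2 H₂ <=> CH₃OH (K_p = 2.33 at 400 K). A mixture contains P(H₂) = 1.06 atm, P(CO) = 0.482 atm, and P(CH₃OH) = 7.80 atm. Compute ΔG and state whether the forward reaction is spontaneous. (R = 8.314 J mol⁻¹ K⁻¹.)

Q_p = P(CH₃OH) / (P(CO)·P(H₂)²) = (7.80) / ((0.482)·(1.06)²) = 14.4
ΔG = RT ln(Q_p/K_p) = (8.314 J mol⁻¹ K⁻¹)(400 K) × ln(14.4/2.33)
   = (3.326 kJ/mol)(1.821) = 6.06 kJ/mol
ΔG > 0, so the forward reaction is non-spontaneous (proceeds in reverse).

ΔG = 6.06 kJ/mol; the forward reaction is non-spontaneous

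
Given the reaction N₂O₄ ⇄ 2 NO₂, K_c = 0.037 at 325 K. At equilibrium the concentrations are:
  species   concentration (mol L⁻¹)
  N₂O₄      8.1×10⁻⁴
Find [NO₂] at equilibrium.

[NO₂] = 0.0055 mol L⁻¹

At equilibrium, K_c = [NO₂]² / [N₂O₄] = 0.037.
([NO₂])² / (8.1×10⁻⁴) = 0.037
[NO₂]² = 3.00×10⁻⁵ ⇒ [NO₂] = 0.0055 mol L⁻¹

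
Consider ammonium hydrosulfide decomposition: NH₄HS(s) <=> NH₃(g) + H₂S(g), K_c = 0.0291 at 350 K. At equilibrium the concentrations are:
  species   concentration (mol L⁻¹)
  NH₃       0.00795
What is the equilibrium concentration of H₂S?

[H₂S] = 3.66 mol L⁻¹

(NH₄HS is a pure solid — omitted from K_c.)
At equilibrium, K_c = [NH₃]·[H₂S] = 0.0291.
(0.00795)·([H₂S]) = 0.0291
[H₂S] = 3.66 mol L⁻¹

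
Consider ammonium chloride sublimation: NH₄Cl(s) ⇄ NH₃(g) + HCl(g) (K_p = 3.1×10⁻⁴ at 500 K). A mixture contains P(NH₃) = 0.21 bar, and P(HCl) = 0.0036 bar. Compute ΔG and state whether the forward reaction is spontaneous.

(NH₄Cl is a pure solid — omitted from Q_p.)
Q_p = P(NH₃)·P(HCl) = (0.21)·(0.0036) = 7.56×10⁻⁴
ΔG = RT ln(Q_p/K_p) = (8.314 J mol⁻¹ K⁻¹)(500 K) × ln(7.56×10⁻⁴/3.1×10⁻⁴)
   = (4.157 kJ/mol)(0.8915) = 3.71 kJ/mol
ΔG > 0, so the forward reaction is non-spontaneous (proceeds in reverse).

ΔG = 3.71 kJ/mol; the forward reaction is non-spontaneous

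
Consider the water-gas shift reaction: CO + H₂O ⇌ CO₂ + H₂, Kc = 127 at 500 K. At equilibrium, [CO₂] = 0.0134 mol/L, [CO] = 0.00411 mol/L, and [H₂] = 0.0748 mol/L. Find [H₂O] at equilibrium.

[H₂O] = 0.00192 mol/L

At equilibrium, Kc = [CO₂]·[H₂] / ([CO]·[H₂O]) = 127.
(0.0134)·(0.0748) / ((0.00411)·([H₂O])) = 127
[H₂O] = 0.00192 mol/L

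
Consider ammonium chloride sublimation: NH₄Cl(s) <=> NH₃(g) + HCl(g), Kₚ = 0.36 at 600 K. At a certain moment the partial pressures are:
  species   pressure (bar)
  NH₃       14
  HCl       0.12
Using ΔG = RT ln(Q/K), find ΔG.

ΔG = 7.68 kJ/mol

(NH₄Cl is a pure solid — omitted from Qₚ.)
Qₚ = P(NH₃)·P(HCl) = (14)·(0.12) = 1.68
ΔG = RT ln(Qₚ/Kₚ) = (8.314 J mol⁻¹ K⁻¹)(600 K) × ln(1.68/0.36)
   = (4.988 kJ/mol)(1.540) = 7.68 kJ/mol
ΔG > 0, so the forward reaction is non-spontaneous (proceeds in reverse).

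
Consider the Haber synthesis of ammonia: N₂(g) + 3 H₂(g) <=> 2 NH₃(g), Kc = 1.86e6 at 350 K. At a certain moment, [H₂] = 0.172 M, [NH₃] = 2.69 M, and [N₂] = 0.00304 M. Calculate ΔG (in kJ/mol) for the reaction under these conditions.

ΔG = -4.02 kJ/mol

Qc = [NH₃]² / ([N₂]·[H₂]³) = (2.69)² / ((0.00304)·(0.172)³) = 4.68e5
ΔG = RT ln(Qc/Kc) = (8.314 J mol⁻¹ K⁻¹)(350 K) × ln(4.68e5/1.86e6)
   = (2.910 kJ/mol)(-1.380) = -4.02 kJ/mol
ΔG < 0, so the forward reaction is spontaneous (proceeds forward).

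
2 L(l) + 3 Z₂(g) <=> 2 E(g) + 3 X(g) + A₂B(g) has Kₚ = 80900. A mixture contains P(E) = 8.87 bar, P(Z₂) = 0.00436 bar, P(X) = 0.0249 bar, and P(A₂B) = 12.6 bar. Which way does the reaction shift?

in the reverse direction

(L is a pure liquid — omitted from Qₚ.)
Qₚ = P(E)²·P(X)³·P(A₂B) / P(Z₂)³ = (8.87)²·(0.0249)³·(12.6) / (0.00436)³ = 1.85×10⁵
Qₚ = 1.85×10⁵ > Kₚ = 80900, so the reverse reaction proceeds.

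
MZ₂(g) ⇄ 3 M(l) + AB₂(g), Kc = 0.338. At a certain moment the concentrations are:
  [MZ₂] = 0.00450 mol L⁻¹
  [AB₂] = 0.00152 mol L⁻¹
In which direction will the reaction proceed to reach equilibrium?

at equilibrium

(M is a pure liquid — omitted from Qc.)
Qc = [AB₂] / [MZ₂] = (0.00152) / (0.00450) = 0.338
Qc = 0.338 = Kc, so the system is already at equilibrium.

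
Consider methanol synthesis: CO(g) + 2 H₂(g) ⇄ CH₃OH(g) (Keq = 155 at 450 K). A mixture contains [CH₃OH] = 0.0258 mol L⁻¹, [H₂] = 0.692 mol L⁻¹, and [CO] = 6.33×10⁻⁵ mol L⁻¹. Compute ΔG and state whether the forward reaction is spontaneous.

Q = [CH₃OH] / ([CO]·[H₂]²) = (0.0258) / ((6.33×10⁻⁵)·(0.692)²) = 851
ΔG = RT ln(Q/Keq) = (8.314 J mol⁻¹ K⁻¹)(450 K) × ln(851/155)
   = (3.741 kJ/mol)(1.703) = 6.37 kJ/mol
ΔG > 0, so the forward reaction is non-spontaneous (proceeds in reverse).

ΔG = 6.37 kJ/mol; the forward reaction is non-spontaneous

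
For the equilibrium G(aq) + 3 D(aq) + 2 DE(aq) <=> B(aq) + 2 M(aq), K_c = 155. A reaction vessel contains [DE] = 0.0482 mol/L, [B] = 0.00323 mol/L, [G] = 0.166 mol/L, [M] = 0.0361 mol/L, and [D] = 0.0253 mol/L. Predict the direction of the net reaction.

Q_c = [B]·[M]² / ([G]·[D]³·[DE]²) = (0.00323)·(0.0361)² / ((0.166)·(0.0253)³·(0.0482)²) = 674
Q_c = 674 > K_c = 155, so the reverse reaction proceeds.

toward reactants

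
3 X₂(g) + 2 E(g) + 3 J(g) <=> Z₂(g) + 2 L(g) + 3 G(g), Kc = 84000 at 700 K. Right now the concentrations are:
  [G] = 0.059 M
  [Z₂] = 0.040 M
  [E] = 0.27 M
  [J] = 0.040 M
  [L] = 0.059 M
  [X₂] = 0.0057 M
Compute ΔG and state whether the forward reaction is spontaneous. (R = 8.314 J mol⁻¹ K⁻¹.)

Qc = [Z₂]·[L]²·[G]³ / ([X₂]³·[E]²·[J]³) = (0.040)·(0.059)²·(0.059)³ / ((0.0057)³·(0.27)²·(0.040)³) = 33100
ΔG = RT ln(Qc/Kc) = (8.314 J mol⁻¹ K⁻¹)(700 K) × ln(33100/84000)
   = (5.820 kJ/mol)(-0.9313) = -5.42 kJ/mol
ΔG < 0, so the forward reaction is spontaneous (proceeds forward).

ΔG = -5.42 kJ/mol; the forward reaction is spontaneous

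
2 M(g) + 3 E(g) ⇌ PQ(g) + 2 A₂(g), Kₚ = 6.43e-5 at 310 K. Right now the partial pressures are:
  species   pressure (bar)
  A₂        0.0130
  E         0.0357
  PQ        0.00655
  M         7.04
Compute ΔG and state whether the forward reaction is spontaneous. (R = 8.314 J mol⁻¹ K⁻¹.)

ΔG = 5.24 kJ/mol; the forward reaction is non-spontaneous

Qₚ = P(PQ)·P(A₂)² / (P(M)²·P(E)³) = (0.00655)·(0.0130)² / ((7.04)²·(0.0357)³) = 4.91e-4
ΔG = RT ln(Qₚ/Kₚ) = (8.314 J mol⁻¹ K⁻¹)(310 K) × ln(4.91e-4/6.43e-5)
   = (2.577 kJ/mol)(2.033) = 5.24 kJ/mol
ΔG > 0, so the forward reaction is non-spontaneous (proceeds in reverse).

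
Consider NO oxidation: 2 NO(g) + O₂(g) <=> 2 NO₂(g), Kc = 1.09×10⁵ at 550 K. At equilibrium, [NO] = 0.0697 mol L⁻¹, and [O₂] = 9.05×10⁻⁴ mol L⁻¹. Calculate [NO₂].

At equilibrium, Kc = [NO₂]² / ([NO]²·[O₂]) = 1.09×10⁵.
([NO₂])² / ((0.0697)²·(9.05×10⁻⁴)) = 1.09×10⁵
[NO₂]² = 0.479 ⇒ [NO₂] = 0.692 mol L⁻¹

[NO₂] = 0.692 mol L⁻¹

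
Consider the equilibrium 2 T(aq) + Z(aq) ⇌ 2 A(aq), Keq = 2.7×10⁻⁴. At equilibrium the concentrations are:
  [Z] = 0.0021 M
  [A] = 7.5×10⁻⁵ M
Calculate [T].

At equilibrium, Keq = [A]² / ([T]²·[Z]) = 2.7×10⁻⁴.
(7.5×10⁻⁵)² / (([T])²·(0.0021)) = 2.7×10⁻⁴
[T]² = 0.00992 ⇒ [T] = 0.10 M

[T] = 0.10 M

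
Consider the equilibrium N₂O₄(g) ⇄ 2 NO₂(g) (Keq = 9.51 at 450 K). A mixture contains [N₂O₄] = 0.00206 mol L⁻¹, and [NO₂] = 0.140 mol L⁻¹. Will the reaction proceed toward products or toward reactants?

Q = [NO₂]² / [N₂O₄] = (0.140)² / (0.00206) = 9.51
Q = 9.51 = Keq, so the system is already at equilibrium.

no net change (already at equilibrium)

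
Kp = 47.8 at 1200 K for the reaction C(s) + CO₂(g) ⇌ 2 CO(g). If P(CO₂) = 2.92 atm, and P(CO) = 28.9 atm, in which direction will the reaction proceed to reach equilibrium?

(C is a pure solid — omitted from Qp.)
Qp = P(CO)² / P(CO₂) = (28.9)² / (2.92) = 286
Qp = 286 > Kp = 47.8, so the reverse reaction proceeds.

to the left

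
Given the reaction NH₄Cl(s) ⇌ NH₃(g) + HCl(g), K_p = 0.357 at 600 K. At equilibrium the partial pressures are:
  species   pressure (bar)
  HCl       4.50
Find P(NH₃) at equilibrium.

P(NH₃) = 0.0793 bar

(NH₄Cl is a pure solid — omitted from K_p.)
At equilibrium, K_p = P(NH₃)·P(HCl) = 0.357.
(P(NH₃))·(4.50) = 0.357
P(NH₃) = 0.0793 bar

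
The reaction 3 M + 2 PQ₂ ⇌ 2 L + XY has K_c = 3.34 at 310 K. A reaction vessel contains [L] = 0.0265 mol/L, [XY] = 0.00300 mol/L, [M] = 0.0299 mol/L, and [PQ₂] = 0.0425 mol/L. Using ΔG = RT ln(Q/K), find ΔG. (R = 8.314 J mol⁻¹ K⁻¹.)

ΔG = 6.62 kJ/mol

Q_c = [L]²·[XY] / ([M]³·[PQ₂]²) = (0.0265)²·(0.00300) / ((0.0299)³·(0.0425)²) = 43.6
ΔG = RT ln(Q_c/K_c) = (8.314 J mol⁻¹ K⁻¹)(310 K) × ln(43.6/3.34)
   = (2.577 kJ/mol)(2.569) = 6.62 kJ/mol
ΔG > 0, so the forward reaction is non-spontaneous (proceeds in reverse).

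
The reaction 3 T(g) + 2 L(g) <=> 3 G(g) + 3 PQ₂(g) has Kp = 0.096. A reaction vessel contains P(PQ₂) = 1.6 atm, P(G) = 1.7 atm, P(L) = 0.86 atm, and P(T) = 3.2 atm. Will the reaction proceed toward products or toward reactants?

Qp = P(G)³·P(PQ₂)³ / (P(T)³·P(L)²) = (1.7)³·(1.6)³ / ((3.2)³·(0.86)²) = 0.83
Qp = 0.83 > Kp = 0.096, so the reverse reaction proceeds.

toward reactants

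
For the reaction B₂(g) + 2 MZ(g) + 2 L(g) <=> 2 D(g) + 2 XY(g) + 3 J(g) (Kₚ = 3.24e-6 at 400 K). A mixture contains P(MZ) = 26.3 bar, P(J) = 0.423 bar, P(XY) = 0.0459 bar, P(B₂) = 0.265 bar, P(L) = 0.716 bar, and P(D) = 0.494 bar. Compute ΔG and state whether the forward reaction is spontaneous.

ΔG = -6.84 kJ/mol; the forward reaction is spontaneous

Qₚ = P(D)²·P(XY)²·P(J)³ / (P(B₂)·P(MZ)²·P(L)²) = (0.494)²·(0.0459)²·(0.423)³ / ((0.265)·(26.3)²·(0.716)²) = 4.14e-7
ΔG = RT ln(Qₚ/Kₚ) = (8.314 J mol⁻¹ K⁻¹)(400 K) × ln(4.14e-7/3.24e-6)
   = (3.326 kJ/mol)(-2.057) = -6.84 kJ/mol
ΔG < 0, so the forward reaction is spontaneous (proceeds forward).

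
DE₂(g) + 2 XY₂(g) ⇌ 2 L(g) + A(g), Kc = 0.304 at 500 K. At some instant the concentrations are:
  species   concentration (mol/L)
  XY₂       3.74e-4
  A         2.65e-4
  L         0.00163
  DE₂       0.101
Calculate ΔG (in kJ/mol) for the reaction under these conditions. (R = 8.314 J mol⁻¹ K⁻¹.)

Qc = [L]²·[A] / ([DE₂]·[XY₂]²) = (0.00163)²·(2.65e-4) / ((0.101)·(3.74e-4)²) = 0.0498
ΔG = RT ln(Qc/Kc) = (8.314 J mol⁻¹ K⁻¹)(500 K) × ln(0.0498/0.304)
   = (4.157 kJ/mol)(-1.809) = -7.52 kJ/mol
ΔG < 0, so the forward reaction is spontaneous (proceeds forward).

ΔG = -7.52 kJ/mol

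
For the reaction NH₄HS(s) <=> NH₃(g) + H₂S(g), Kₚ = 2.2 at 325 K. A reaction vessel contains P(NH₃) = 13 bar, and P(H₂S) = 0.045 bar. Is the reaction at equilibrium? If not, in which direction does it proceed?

toward products

(NH₄HS is a pure solid — omitted from Qₚ.)
Qₚ = P(NH₃)·P(H₂S) = (13)·(0.045) = 0.58
Qₚ = 0.58 < Kₚ = 2.2, so the forward reaction proceeds.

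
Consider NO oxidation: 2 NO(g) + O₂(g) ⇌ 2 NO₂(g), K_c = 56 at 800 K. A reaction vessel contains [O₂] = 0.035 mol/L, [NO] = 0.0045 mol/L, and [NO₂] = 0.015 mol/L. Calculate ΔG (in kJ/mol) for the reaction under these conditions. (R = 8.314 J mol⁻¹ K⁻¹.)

ΔG = 11.5 kJ/mol

Q_c = [NO₂]² / ([NO]²·[O₂]) = (0.015)² / ((0.0045)²·(0.035)) = 317
ΔG = RT ln(Q_c/K_c) = (8.314 J mol⁻¹ K⁻¹)(800 K) × ln(317/56)
   = (6.651 kJ/mol)(1.734) = 11.5 kJ/mol
ΔG > 0, so the forward reaction is non-spontaneous (proceeds in reverse).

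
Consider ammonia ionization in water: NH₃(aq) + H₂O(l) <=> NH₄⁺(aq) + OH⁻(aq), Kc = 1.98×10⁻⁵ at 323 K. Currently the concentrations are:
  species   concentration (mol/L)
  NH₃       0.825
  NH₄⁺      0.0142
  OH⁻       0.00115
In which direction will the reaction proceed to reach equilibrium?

neither direction; the system is at equilibrium

(H₂O is a pure liquid — omitted from Qc.)
Qc = [NH₄⁺]·[OH⁻] / [NH₃] = (0.0142)·(0.00115) / (0.825) = 1.98×10⁻⁵
Qc = 1.98×10⁻⁵ = Kc, so the system is already at equilibrium.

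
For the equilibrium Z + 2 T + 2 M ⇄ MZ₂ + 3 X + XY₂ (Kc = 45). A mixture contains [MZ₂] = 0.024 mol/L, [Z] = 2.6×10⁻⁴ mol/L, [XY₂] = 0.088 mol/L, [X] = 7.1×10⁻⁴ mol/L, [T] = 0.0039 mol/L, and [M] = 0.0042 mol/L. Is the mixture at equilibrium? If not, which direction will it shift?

Qc = [MZ₂]·[X]³·[XY₂] / ([Z]·[T]²·[M]²) = (0.024)·(7.1×10⁻⁴)³·(0.088) / ((2.6×10⁻⁴)·(0.0039)²·(0.0042)²) = 11
Qc = 11 < Kc = 45: net forward reaction.

no; Q < K, reaction proceeds forward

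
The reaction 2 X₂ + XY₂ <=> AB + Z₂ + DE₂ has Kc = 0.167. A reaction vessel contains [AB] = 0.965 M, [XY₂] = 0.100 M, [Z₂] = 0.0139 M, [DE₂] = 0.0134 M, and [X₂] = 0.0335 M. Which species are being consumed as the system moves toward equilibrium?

Qc = [AB]·[Z₂]·[DE₂] / ([X₂]²·[XY₂]) = (0.965)·(0.0139)·(0.0134) / ((0.0335)²·(0.100)) = 1.60
Qc = 1.60 > Kc = 0.167: net reverse reaction.

AB, Z₂, DE₂ (products)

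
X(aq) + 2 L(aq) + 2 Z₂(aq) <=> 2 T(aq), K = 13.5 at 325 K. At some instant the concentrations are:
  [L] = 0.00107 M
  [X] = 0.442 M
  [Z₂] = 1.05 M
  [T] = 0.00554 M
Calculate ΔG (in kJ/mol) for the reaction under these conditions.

Q = [T]² / ([X]·[L]²·[Z₂]²) = (0.00554)² / ((0.442)·(0.00107)²·(1.05)²) = 55.0
ΔG = RT ln(Q/K) = (8.314 J mol⁻¹ K⁻¹)(325 K) × ln(55.0/13.5)
   = (2.702 kJ/mol)(1.405) = 3.80 kJ/mol
ΔG > 0, so the forward reaction is non-spontaneous (proceeds in reverse).

ΔG = 3.80 kJ/mol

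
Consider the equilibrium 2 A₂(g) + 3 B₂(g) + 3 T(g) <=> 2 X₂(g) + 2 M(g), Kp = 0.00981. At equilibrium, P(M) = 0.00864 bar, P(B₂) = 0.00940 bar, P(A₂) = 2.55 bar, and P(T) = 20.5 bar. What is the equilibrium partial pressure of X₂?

P(X₂) = 2.47 bar

At equilibrium, Kp = P(X₂)²·P(M)² / (P(A₂)²·P(B₂)³·P(T)³) = 0.00981.
(P(X₂))²·(0.00864)² / ((2.55)²·(0.00940)³·(20.5)³) = 0.00981
P(X₂)² = 6.11 ⇒ P(X₂) = 2.47 bar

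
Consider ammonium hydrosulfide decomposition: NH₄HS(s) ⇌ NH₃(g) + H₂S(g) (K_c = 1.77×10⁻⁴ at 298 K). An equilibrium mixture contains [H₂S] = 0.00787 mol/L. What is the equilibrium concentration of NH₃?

(NH₄HS is a pure solid — omitted from K_c.)
At equilibrium, K_c = [NH₃]·[H₂S] = 1.77×10⁻⁴.
([NH₃])·(0.00787) = 1.77×10⁻⁴
[NH₃] = 0.0225 mol/L

[NH₃] = 0.0225 mol/L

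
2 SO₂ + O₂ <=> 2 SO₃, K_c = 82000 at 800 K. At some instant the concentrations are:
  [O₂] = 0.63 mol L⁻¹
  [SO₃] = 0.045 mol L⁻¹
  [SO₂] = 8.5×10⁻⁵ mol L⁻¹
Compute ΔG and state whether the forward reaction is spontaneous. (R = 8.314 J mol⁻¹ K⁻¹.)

ΔG = 11.2 kJ/mol; the forward reaction is non-spontaneous

Q_c = [SO₃]² / ([SO₂]²·[O₂]) = (0.045)² / ((8.5×10⁻⁵)²·(0.63)) = 4.45×10⁵
ΔG = RT ln(Q_c/K_c) = (8.314 J mol⁻¹ K⁻¹)(800 K) × ln(4.45×10⁵/82000)
   = (6.651 kJ/mol)(1.691) = 11.2 kJ/mol
ΔG > 0, so the forward reaction is non-spontaneous (proceeds in reverse).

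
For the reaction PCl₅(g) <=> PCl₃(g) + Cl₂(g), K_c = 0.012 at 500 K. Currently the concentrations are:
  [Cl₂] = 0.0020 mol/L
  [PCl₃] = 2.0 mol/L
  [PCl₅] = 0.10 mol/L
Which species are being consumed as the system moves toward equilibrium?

PCl₃, Cl₂ (products)

Q_c = [PCl₃]·[Cl₂] / [PCl₅] = (2.0)·(0.0020) / (0.10) = 0.040
Q_c = 0.040 > K_c = 0.012: net reverse reaction.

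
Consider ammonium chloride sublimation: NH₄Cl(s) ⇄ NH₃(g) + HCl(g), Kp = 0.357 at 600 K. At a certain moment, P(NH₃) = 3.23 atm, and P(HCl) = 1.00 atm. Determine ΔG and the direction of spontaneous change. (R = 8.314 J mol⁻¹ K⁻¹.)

ΔG = 11.0 kJ/mol; the forward reaction is non-spontaneous

(NH₄Cl is a pure solid — omitted from Qp.)
Qp = P(NH₃)·P(HCl) = (3.23)·(1.00) = 3.23
ΔG = RT ln(Qp/Kp) = (8.314 J mol⁻¹ K⁻¹)(600 K) × ln(3.23/0.357)
   = (4.988 kJ/mol)(2.203) = 11.0 kJ/mol
ΔG > 0, so the forward reaction is non-spontaneous (proceeds in reverse).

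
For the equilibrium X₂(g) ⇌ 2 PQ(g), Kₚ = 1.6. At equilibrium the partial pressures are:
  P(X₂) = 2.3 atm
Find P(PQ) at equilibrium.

P(PQ) = 1.9 atm

At equilibrium, Kₚ = P(PQ)² / P(X₂) = 1.6.
(P(PQ))² / (2.3) = 1.6
P(PQ)² = 3.68 ⇒ P(PQ) = 1.9 atm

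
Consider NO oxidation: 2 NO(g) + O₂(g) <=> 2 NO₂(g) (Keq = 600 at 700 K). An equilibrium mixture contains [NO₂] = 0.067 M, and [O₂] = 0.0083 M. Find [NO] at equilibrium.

At equilibrium, Keq = [NO₂]² / ([NO]²·[O₂]) = 600.
(0.067)² / (([NO])²·(0.0083)) = 600
[NO]² = 9.01×10⁻⁴ ⇒ [NO] = 0.030 M

[NO] = 0.030 M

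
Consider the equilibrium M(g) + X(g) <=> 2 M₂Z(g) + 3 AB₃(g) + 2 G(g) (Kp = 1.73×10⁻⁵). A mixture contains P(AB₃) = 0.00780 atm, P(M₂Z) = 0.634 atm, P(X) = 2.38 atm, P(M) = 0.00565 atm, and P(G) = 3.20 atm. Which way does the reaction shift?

Qp = P(M₂Z)²·P(AB₃)³·P(G)² / (P(M)·P(X)) = (0.634)²·(0.00780)³·(3.20)² / ((0.00565)·(2.38)) = 1.45×10⁻⁴
Qp = 1.45×10⁻⁴ > Kp = 1.73×10⁻⁵, so the reverse reaction proceeds.

reverse (toward reactants)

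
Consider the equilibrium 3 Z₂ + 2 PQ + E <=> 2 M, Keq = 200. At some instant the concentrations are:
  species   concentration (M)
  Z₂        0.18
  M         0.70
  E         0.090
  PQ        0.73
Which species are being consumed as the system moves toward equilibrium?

Q = [M]² / ([Z₂]³·[PQ]²·[E]) = (0.70)² / ((0.18)³·(0.73)²·(0.090)) = 1800
Q = 1800 > Keq = 200: net reverse reaction.

M (products)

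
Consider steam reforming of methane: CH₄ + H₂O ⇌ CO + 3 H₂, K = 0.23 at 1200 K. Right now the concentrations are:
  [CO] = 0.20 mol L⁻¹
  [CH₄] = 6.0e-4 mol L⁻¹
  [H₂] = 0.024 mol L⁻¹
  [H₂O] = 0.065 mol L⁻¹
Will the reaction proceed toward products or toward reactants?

forward (toward products)

Q = [CO]·[H₂]³ / ([CH₄]·[H₂O]) = (0.20)·(0.024)³ / ((6.0e-4)·(0.065)) = 0.071
Q = 0.071 < K = 0.23, so the forward reaction proceeds.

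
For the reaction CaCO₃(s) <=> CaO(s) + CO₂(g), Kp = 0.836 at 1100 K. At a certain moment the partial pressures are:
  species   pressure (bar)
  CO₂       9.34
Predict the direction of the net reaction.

reverse (toward reactants)

(CaCO₃, CaO are pure solids — omitted from Qp.)
Qp = P(CO₂) = 9.34
Qp = 9.34 > Kp = 0.836, so the reverse reaction proceeds.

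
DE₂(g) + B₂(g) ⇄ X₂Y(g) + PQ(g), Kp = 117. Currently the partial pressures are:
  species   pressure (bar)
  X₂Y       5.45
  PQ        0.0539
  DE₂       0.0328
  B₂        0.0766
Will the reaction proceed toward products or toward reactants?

at equilibrium

Qp = P(X₂Y)·P(PQ) / (P(DE₂)·P(B₂)) = (5.45)·(0.0539) / ((0.0328)·(0.0766)) = 117
Qp = 117 = Kp, so the system is already at equilibrium.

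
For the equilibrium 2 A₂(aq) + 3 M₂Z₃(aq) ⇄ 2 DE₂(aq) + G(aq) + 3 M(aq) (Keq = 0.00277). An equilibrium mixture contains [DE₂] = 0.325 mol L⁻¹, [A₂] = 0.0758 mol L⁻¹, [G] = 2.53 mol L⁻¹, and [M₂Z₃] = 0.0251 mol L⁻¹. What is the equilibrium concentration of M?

At equilibrium, Keq = [DE₂]²·[G]·[M]³ / ([A₂]²·[M₂Z₃]³) = 0.00277.
(0.325)²·(2.53)·([M])³ / ((0.0758)²·(0.0251)³) = 0.00277
[M]³ = 9.42e-10 ⇒ [M] = 9.80e-4 mol L⁻¹

[M] = 9.80e-4 mol L⁻¹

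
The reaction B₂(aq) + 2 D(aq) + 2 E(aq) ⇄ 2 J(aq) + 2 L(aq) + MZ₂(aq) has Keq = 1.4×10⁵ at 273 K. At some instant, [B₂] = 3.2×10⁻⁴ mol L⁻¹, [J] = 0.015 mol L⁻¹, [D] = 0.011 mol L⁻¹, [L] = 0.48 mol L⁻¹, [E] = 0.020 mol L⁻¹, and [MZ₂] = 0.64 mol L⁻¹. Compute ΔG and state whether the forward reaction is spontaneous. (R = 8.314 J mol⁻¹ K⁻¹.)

Q = [J]²·[L]²·[MZ₂] / ([B₂]·[D]²·[E]²) = (0.015)²·(0.48)²·(0.64) / ((3.2×10⁻⁴)·(0.011)²·(0.020)²) = 2.14×10⁶
ΔG = RT ln(Q/Keq) = (8.314 J mol⁻¹ K⁻¹)(273 K) × ln(2.14×10⁶/1.4×10⁵)
   = (2.270 kJ/mol)(2.727) = 6.19 kJ/mol
ΔG > 0, so the forward reaction is non-spontaneous (proceeds in reverse).

ΔG = 6.19 kJ/mol; the forward reaction is non-spontaneous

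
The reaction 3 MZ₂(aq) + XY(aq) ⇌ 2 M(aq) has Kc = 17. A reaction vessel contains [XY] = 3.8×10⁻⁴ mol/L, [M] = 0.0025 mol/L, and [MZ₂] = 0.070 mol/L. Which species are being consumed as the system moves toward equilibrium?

M (products)

Qc = [M]² / ([MZ₂]³·[XY]) = (0.0025)² / ((0.070)³·(3.8×10⁻⁴)) = 48
Qc = 48 > Kc = 17: net reverse reaction.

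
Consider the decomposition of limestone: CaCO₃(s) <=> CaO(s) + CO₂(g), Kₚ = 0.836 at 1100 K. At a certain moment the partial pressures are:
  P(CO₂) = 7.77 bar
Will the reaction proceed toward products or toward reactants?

to the left

(CaCO₃, CaO are pure solids — omitted from Qₚ.)
Qₚ = P(CO₂) = 7.77
Qₚ = 7.77 > Kₚ = 0.836, so the reverse reaction proceeds.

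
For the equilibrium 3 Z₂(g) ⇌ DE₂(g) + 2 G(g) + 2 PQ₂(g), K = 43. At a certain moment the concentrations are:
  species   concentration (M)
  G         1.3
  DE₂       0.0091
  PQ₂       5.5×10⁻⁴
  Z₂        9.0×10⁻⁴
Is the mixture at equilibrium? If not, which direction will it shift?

no; Q < K, reaction proceeds forward

Q = [DE₂]·[G]²·[PQ₂]² / [Z₂]³ = (0.0091)·(1.3)²·(5.5×10⁻⁴)² / (9.0×10⁻⁴)³ = 6.4
Q = 6.4 < K = 43: net forward reaction.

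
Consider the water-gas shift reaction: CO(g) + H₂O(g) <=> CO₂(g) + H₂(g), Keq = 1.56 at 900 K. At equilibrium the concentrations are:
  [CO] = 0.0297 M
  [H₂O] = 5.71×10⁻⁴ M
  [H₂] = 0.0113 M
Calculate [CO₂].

At equilibrium, Keq = [CO₂]·[H₂] / ([CO]·[H₂O]) = 1.56.
([CO₂])·(0.0113) / ((0.0297)·(5.71×10⁻⁴)) = 1.56
[CO₂] = 0.00234 M

[CO₂] = 0.00234 M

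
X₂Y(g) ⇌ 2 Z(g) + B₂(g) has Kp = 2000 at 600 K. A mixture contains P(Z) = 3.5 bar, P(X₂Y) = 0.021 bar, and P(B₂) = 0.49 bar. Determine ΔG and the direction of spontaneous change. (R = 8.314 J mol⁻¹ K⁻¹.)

Qp = P(Z)²·P(B₂) / P(X₂Y) = (3.5)²·(0.49) / (0.021) = 286
ΔG = RT ln(Qp/Kp) = (8.314 J mol⁻¹ K⁻¹)(600 K) × ln(286/2000)
   = (4.988 kJ/mol)(-1.945) = -9.70 kJ/mol
ΔG < 0, so the forward reaction is spontaneous (proceeds forward).

ΔG = -9.70 kJ/mol; the forward reaction is spontaneous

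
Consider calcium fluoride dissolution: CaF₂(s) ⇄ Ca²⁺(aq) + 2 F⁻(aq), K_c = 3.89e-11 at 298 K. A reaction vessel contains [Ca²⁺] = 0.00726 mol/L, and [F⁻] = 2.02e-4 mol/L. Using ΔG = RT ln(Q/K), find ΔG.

(CaF₂ is a pure solid — omitted from Q_c.)
Q_c = [Ca²⁺]·[F⁻]² = (0.00726)·(2.02e-4)² = 2.96e-10
ΔG = RT ln(Q_c/K_c) = (8.314 J mol⁻¹ K⁻¹)(298 K) × ln(2.96e-10/3.89e-11)
   = (2.478 kJ/mol)(2.029) = 5.03 kJ/mol
ΔG > 0, so the forward reaction is non-spontaneous (proceeds in reverse).

ΔG = 5.03 kJ/mol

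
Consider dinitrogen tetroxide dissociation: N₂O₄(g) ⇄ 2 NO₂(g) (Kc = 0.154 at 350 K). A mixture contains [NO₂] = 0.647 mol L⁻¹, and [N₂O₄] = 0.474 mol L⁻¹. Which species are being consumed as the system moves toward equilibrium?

NO₂ (products)

Qc = [NO₂]² / [N₂O₄] = (0.647)² / (0.474) = 0.883
Qc = 0.883 > Kc = 0.154: net reverse reaction.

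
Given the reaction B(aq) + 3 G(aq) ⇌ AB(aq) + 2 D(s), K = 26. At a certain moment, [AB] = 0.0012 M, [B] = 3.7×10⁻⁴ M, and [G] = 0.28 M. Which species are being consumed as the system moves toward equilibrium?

AB, D (products)

(D is a pure solid — omitted from Q.)
Q = [AB] / ([B]·[G]³) = (0.0012) / ((3.7×10⁻⁴)·(0.28)³) = 150
Q = 150 > K = 26: net reverse reaction.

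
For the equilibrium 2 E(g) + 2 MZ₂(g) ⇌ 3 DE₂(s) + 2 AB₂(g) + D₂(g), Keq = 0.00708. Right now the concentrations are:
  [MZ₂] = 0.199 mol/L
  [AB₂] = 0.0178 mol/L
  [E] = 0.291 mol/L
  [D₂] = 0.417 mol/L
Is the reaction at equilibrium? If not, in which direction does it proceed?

toward reactants

(DE₂ is a pure solid — omitted from Q.)
Q = [AB₂]²·[D₂] / ([E]²·[MZ₂]²) = (0.0178)²·(0.417) / ((0.291)²·(0.199)²) = 0.0394
Q = 0.0394 > Keq = 0.00708, so the reverse reaction proceeds.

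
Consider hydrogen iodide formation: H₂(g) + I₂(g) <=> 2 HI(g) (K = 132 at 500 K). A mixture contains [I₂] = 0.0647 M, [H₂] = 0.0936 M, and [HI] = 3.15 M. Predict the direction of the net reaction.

reverse (toward reactants)

Q = [HI]² / ([H₂]·[I₂]) = (3.15)² / ((0.0936)·(0.0647)) = 1640
Q = 1640 > K = 132, so the reverse reaction proceeds.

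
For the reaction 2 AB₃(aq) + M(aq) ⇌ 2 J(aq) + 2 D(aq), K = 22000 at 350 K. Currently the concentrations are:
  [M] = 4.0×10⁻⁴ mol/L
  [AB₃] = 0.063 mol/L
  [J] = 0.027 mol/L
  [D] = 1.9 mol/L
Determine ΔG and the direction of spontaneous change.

Q = [J]²·[D]² / ([AB₃]²·[M]) = (0.027)²·(1.9)² / ((0.063)²·(4.0×10⁻⁴)) = 1660
ΔG = RT ln(Q/K) = (8.314 J mol⁻¹ K⁻¹)(350 K) × ln(1660/22000)
   = (2.910 kJ/mol)(-2.584) = -7.52 kJ/mol
ΔG < 0, so the forward reaction is spontaneous (proceeds forward).

ΔG = -7.52 kJ/mol; the forward reaction is spontaneous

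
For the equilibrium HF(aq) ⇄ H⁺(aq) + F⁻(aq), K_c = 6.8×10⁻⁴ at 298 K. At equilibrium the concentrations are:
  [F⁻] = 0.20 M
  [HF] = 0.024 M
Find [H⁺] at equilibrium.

[H⁺] = 8.2×10⁻⁵ M

At equilibrium, K_c = [H⁺]·[F⁻] / [HF] = 6.8×10⁻⁴.
([H⁺])·(0.20) / (0.024) = 6.8×10⁻⁴
[H⁺] = 8.16×10⁻⁵ = 8.2×10⁻⁵ M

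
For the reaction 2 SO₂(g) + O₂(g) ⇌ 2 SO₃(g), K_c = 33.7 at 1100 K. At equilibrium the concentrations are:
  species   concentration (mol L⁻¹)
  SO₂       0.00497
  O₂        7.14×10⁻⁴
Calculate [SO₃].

[SO₃] = 7.71×10⁻⁴ mol L⁻¹

At equilibrium, K_c = [SO₃]² / ([SO₂]²·[O₂]) = 33.7.
([SO₃])² / ((0.00497)²·(7.14×10⁻⁴)) = 33.7
[SO₃]² = 5.94×10⁻⁷ ⇒ [SO₃] = 7.71×10⁻⁴ mol L⁻¹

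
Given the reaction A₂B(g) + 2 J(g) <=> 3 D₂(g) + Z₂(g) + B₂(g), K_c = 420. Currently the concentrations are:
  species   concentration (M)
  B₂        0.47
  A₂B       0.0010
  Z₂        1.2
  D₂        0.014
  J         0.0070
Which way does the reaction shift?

in the forward direction

Q_c = [D₂]³·[Z₂]·[B₂] / ([A₂B]·[J]²) = (0.014)³·(1.2)·(0.47) / ((0.0010)·(0.0070)²) = 32
Q_c = 32 < K_c = 420, so the forward reaction proceeds.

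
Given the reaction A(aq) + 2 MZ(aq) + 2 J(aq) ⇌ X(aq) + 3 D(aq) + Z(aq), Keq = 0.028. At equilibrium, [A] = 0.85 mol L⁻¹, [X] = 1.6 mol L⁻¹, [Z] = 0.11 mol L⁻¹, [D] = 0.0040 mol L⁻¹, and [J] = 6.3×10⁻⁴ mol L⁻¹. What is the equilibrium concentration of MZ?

At equilibrium, Keq = [X]·[D]³·[Z] / ([A]·[MZ]²·[J]²) = 0.028.
(1.6)·(0.0040)³·(0.11) / ((0.85)·([MZ])²·(6.3×10⁻⁴)²) = 0.028
[MZ]² = 1.19 ⇒ [MZ] = 1.1 mol L⁻¹

[MZ] = 1.1 mol L⁻¹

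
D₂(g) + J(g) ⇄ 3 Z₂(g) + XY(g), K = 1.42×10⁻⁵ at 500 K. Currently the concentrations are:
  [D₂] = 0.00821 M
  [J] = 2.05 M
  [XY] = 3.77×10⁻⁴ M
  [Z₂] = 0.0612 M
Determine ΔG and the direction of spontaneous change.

ΔG = -4.23 kJ/mol; the forward reaction is spontaneous

Q = [Z₂]³·[XY] / ([D₂]·[J]) = (0.0612)³·(3.77×10⁻⁴) / ((0.00821)·(2.05)) = 5.13×10⁻⁶
ΔG = RT ln(Q/K) = (8.314 J mol⁻¹ K⁻¹)(500 K) × ln(5.13×10⁻⁶/1.42×10⁻⁵)
   = (4.157 kJ/mol)(-1.018) = -4.23 kJ/mol
ΔG < 0, so the forward reaction is spontaneous (proceeds forward).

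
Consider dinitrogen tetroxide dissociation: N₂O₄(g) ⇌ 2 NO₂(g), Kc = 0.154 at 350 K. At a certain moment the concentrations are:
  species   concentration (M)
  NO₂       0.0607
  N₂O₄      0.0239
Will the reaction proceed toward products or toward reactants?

no net change (already at equilibrium)

Qc = [NO₂]² / [N₂O₄] = (0.0607)² / (0.0239) = 0.154
Qc = 0.154 = Kc, so the system is already at equilibrium.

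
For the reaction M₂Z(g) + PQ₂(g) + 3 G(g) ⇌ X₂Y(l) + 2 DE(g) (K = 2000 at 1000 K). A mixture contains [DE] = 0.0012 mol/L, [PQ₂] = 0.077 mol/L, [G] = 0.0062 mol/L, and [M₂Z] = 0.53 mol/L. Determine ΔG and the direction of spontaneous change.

ΔG = -21.6 kJ/mol; the forward reaction is spontaneous

(X₂Y is a pure liquid — omitted from Q.)
Q = [DE]² / ([M₂Z]·[PQ₂]·[G]³) = (0.0012)² / ((0.53)·(0.077)·(0.0062)³) = 148
ΔG = RT ln(Q/K) = (8.314 J mol⁻¹ K⁻¹)(1000 K) × ln(148/2000)
   = (8.314 kJ/mol)(-2.604) = -21.6 kJ/mol
ΔG < 0, so the forward reaction is spontaneous (proceeds forward).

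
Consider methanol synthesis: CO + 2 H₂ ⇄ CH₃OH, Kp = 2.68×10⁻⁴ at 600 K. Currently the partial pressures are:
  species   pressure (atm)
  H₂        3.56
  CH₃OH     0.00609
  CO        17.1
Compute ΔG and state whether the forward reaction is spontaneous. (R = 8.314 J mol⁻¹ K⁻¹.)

Qp = P(CH₃OH) / (P(CO)·P(H₂)²) = (0.00609) / ((17.1)·(3.56)²) = 2.81×10⁻⁵
ΔG = RT ln(Qp/Kp) = (8.314 J mol⁻¹ K⁻¹)(600 K) × ln(2.81×10⁻⁵/2.68×10⁻⁴)
   = (4.988 kJ/mol)(-2.255) = -11.2 kJ/mol
ΔG < 0, so the forward reaction is spontaneous (proceeds forward).

ΔG = -11.2 kJ/mol; the forward reaction is spontaneous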